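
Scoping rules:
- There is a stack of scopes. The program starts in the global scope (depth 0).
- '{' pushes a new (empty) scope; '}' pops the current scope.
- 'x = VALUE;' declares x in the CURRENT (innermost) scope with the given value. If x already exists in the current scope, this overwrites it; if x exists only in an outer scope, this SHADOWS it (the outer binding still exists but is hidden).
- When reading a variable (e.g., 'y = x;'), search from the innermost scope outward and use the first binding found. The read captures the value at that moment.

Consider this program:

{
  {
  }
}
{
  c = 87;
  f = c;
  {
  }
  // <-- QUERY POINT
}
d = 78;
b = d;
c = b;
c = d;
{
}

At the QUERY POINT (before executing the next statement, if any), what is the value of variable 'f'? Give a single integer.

Answer: 87

Derivation:
Step 1: enter scope (depth=1)
Step 2: enter scope (depth=2)
Step 3: exit scope (depth=1)
Step 4: exit scope (depth=0)
Step 5: enter scope (depth=1)
Step 6: declare c=87 at depth 1
Step 7: declare f=(read c)=87 at depth 1
Step 8: enter scope (depth=2)
Step 9: exit scope (depth=1)
Visible at query point: c=87 f=87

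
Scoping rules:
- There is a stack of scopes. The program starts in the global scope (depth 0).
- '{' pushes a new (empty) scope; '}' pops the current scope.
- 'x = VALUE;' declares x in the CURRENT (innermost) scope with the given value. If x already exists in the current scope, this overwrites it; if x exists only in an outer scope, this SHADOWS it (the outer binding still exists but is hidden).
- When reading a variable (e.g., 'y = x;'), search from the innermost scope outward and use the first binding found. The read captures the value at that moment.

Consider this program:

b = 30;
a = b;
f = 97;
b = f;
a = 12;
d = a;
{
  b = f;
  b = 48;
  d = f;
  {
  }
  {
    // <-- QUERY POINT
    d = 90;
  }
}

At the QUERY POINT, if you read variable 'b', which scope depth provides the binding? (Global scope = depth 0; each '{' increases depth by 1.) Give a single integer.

Step 1: declare b=30 at depth 0
Step 2: declare a=(read b)=30 at depth 0
Step 3: declare f=97 at depth 0
Step 4: declare b=(read f)=97 at depth 0
Step 5: declare a=12 at depth 0
Step 6: declare d=(read a)=12 at depth 0
Step 7: enter scope (depth=1)
Step 8: declare b=(read f)=97 at depth 1
Step 9: declare b=48 at depth 1
Step 10: declare d=(read f)=97 at depth 1
Step 11: enter scope (depth=2)
Step 12: exit scope (depth=1)
Step 13: enter scope (depth=2)
Visible at query point: a=12 b=48 d=97 f=97

Answer: 1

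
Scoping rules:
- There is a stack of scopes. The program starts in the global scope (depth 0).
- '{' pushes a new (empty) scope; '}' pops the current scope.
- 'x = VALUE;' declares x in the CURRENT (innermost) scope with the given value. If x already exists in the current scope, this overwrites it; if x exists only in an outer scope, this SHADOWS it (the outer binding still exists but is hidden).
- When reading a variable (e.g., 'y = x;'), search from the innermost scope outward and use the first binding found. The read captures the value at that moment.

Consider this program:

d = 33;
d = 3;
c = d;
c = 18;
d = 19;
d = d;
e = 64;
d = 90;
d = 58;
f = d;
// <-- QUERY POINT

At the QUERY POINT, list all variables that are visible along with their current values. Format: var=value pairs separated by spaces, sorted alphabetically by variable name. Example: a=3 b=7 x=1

Step 1: declare d=33 at depth 0
Step 2: declare d=3 at depth 0
Step 3: declare c=(read d)=3 at depth 0
Step 4: declare c=18 at depth 0
Step 5: declare d=19 at depth 0
Step 6: declare d=(read d)=19 at depth 0
Step 7: declare e=64 at depth 0
Step 8: declare d=90 at depth 0
Step 9: declare d=58 at depth 0
Step 10: declare f=(read d)=58 at depth 0
Visible at query point: c=18 d=58 e=64 f=58

Answer: c=18 d=58 e=64 f=58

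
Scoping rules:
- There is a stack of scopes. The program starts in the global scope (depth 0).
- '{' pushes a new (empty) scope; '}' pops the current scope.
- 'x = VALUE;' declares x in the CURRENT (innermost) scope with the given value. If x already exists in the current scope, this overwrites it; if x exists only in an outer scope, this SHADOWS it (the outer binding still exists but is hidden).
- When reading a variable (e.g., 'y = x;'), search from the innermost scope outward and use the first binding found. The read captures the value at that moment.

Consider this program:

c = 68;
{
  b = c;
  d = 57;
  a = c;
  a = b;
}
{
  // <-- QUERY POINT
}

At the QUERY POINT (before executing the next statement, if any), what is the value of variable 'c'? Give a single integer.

Answer: 68

Derivation:
Step 1: declare c=68 at depth 0
Step 2: enter scope (depth=1)
Step 3: declare b=(read c)=68 at depth 1
Step 4: declare d=57 at depth 1
Step 5: declare a=(read c)=68 at depth 1
Step 6: declare a=(read b)=68 at depth 1
Step 7: exit scope (depth=0)
Step 8: enter scope (depth=1)
Visible at query point: c=68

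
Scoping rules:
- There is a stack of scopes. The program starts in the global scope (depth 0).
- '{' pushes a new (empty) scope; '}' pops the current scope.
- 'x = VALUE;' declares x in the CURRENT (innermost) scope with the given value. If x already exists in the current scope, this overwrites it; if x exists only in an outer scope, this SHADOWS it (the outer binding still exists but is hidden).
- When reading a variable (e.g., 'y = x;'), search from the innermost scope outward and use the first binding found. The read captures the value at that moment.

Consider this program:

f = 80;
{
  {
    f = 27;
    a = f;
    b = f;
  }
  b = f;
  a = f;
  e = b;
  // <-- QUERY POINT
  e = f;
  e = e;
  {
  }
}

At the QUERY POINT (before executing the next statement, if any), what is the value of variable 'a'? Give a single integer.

Answer: 80

Derivation:
Step 1: declare f=80 at depth 0
Step 2: enter scope (depth=1)
Step 3: enter scope (depth=2)
Step 4: declare f=27 at depth 2
Step 5: declare a=(read f)=27 at depth 2
Step 6: declare b=(read f)=27 at depth 2
Step 7: exit scope (depth=1)
Step 8: declare b=(read f)=80 at depth 1
Step 9: declare a=(read f)=80 at depth 1
Step 10: declare e=(read b)=80 at depth 1
Visible at query point: a=80 b=80 e=80 f=80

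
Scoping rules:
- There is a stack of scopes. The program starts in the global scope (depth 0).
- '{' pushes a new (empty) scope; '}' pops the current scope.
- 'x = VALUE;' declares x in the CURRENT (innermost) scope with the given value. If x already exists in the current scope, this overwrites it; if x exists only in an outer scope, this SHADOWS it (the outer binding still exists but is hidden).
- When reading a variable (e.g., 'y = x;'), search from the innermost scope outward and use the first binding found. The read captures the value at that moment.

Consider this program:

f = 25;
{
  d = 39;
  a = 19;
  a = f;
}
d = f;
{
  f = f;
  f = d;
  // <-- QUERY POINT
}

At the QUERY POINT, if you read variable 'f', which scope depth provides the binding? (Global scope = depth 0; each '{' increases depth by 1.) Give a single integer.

Step 1: declare f=25 at depth 0
Step 2: enter scope (depth=1)
Step 3: declare d=39 at depth 1
Step 4: declare a=19 at depth 1
Step 5: declare a=(read f)=25 at depth 1
Step 6: exit scope (depth=0)
Step 7: declare d=(read f)=25 at depth 0
Step 8: enter scope (depth=1)
Step 9: declare f=(read f)=25 at depth 1
Step 10: declare f=(read d)=25 at depth 1
Visible at query point: d=25 f=25

Answer: 1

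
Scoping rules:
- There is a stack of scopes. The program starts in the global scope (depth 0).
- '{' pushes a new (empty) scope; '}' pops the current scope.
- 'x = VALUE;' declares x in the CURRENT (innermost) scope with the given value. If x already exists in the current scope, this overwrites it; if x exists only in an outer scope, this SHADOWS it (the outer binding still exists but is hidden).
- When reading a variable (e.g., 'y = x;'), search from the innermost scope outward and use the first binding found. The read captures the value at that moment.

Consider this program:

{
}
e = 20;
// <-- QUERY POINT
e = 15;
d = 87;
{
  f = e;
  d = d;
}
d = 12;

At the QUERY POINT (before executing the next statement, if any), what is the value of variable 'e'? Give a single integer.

Answer: 20

Derivation:
Step 1: enter scope (depth=1)
Step 2: exit scope (depth=0)
Step 3: declare e=20 at depth 0
Visible at query point: e=20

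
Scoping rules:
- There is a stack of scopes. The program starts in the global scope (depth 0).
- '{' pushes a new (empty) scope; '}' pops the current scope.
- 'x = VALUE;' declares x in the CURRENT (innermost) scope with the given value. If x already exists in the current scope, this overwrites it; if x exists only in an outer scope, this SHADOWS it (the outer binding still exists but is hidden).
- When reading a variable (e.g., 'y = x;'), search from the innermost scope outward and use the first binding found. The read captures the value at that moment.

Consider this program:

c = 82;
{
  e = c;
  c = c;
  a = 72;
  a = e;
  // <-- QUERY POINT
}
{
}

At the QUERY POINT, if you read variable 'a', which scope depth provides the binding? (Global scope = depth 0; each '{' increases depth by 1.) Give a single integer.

Answer: 1

Derivation:
Step 1: declare c=82 at depth 0
Step 2: enter scope (depth=1)
Step 3: declare e=(read c)=82 at depth 1
Step 4: declare c=(read c)=82 at depth 1
Step 5: declare a=72 at depth 1
Step 6: declare a=(read e)=82 at depth 1
Visible at query point: a=82 c=82 e=82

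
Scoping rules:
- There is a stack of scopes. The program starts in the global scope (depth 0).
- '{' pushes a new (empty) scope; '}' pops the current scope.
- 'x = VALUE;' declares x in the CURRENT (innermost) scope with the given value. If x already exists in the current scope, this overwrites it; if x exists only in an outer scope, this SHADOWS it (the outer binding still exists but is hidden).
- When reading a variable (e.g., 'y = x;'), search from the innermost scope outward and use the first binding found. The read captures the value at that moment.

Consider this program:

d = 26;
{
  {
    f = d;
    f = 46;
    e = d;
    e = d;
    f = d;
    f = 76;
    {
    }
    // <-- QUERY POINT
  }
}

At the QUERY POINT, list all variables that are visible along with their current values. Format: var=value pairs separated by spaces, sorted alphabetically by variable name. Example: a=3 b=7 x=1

Answer: d=26 e=26 f=76

Derivation:
Step 1: declare d=26 at depth 0
Step 2: enter scope (depth=1)
Step 3: enter scope (depth=2)
Step 4: declare f=(read d)=26 at depth 2
Step 5: declare f=46 at depth 2
Step 6: declare e=(read d)=26 at depth 2
Step 7: declare e=(read d)=26 at depth 2
Step 8: declare f=(read d)=26 at depth 2
Step 9: declare f=76 at depth 2
Step 10: enter scope (depth=3)
Step 11: exit scope (depth=2)
Visible at query point: d=26 e=26 f=76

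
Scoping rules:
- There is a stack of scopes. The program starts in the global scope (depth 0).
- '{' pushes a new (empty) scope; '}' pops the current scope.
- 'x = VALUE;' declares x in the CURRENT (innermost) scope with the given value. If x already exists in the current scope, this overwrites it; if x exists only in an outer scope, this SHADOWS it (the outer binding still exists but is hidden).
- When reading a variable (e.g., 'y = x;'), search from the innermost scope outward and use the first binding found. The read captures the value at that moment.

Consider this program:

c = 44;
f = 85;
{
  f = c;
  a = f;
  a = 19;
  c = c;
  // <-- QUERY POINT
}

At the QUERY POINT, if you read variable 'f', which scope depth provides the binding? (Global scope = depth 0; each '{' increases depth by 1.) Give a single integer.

Step 1: declare c=44 at depth 0
Step 2: declare f=85 at depth 0
Step 3: enter scope (depth=1)
Step 4: declare f=(read c)=44 at depth 1
Step 5: declare a=(read f)=44 at depth 1
Step 6: declare a=19 at depth 1
Step 7: declare c=(read c)=44 at depth 1
Visible at query point: a=19 c=44 f=44

Answer: 1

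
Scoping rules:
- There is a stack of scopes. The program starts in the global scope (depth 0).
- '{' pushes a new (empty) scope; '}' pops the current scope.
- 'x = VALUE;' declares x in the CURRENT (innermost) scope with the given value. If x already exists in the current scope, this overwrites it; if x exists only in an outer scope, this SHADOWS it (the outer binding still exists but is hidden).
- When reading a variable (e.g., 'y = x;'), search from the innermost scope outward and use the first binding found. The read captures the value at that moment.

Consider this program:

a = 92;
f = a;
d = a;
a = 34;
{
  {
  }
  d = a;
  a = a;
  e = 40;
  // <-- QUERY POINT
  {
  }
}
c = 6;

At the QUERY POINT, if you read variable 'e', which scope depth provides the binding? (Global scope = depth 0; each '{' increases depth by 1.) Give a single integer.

Step 1: declare a=92 at depth 0
Step 2: declare f=(read a)=92 at depth 0
Step 3: declare d=(read a)=92 at depth 0
Step 4: declare a=34 at depth 0
Step 5: enter scope (depth=1)
Step 6: enter scope (depth=2)
Step 7: exit scope (depth=1)
Step 8: declare d=(read a)=34 at depth 1
Step 9: declare a=(read a)=34 at depth 1
Step 10: declare e=40 at depth 1
Visible at query point: a=34 d=34 e=40 f=92

Answer: 1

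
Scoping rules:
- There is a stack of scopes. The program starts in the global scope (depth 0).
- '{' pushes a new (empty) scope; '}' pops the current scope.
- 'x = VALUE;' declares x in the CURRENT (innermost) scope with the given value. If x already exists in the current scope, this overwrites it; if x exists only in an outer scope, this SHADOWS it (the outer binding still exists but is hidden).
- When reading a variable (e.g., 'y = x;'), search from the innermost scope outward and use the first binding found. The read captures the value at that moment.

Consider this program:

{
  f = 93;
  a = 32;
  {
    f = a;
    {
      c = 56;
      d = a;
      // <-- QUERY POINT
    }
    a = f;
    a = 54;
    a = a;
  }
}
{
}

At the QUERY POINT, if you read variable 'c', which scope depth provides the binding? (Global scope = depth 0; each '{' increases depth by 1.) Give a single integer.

Answer: 3

Derivation:
Step 1: enter scope (depth=1)
Step 2: declare f=93 at depth 1
Step 3: declare a=32 at depth 1
Step 4: enter scope (depth=2)
Step 5: declare f=(read a)=32 at depth 2
Step 6: enter scope (depth=3)
Step 7: declare c=56 at depth 3
Step 8: declare d=(read a)=32 at depth 3
Visible at query point: a=32 c=56 d=32 f=32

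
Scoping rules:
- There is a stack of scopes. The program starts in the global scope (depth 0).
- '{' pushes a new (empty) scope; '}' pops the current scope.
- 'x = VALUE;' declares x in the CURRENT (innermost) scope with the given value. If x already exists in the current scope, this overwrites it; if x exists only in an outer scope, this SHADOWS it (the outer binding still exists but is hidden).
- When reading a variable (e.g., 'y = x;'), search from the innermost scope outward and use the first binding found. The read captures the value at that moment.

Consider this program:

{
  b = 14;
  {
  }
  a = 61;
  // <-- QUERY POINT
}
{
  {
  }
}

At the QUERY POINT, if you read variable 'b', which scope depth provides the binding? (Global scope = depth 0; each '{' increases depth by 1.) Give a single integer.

Answer: 1

Derivation:
Step 1: enter scope (depth=1)
Step 2: declare b=14 at depth 1
Step 3: enter scope (depth=2)
Step 4: exit scope (depth=1)
Step 5: declare a=61 at depth 1
Visible at query point: a=61 b=14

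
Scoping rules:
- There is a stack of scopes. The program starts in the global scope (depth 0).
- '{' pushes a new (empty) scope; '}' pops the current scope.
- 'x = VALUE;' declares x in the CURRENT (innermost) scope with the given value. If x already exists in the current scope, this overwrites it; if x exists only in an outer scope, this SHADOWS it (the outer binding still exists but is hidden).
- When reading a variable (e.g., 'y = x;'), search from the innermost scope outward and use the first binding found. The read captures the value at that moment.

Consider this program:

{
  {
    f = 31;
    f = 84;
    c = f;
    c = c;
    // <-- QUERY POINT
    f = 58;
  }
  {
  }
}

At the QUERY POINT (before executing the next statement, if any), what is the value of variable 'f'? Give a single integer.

Answer: 84

Derivation:
Step 1: enter scope (depth=1)
Step 2: enter scope (depth=2)
Step 3: declare f=31 at depth 2
Step 4: declare f=84 at depth 2
Step 5: declare c=(read f)=84 at depth 2
Step 6: declare c=(read c)=84 at depth 2
Visible at query point: c=84 f=84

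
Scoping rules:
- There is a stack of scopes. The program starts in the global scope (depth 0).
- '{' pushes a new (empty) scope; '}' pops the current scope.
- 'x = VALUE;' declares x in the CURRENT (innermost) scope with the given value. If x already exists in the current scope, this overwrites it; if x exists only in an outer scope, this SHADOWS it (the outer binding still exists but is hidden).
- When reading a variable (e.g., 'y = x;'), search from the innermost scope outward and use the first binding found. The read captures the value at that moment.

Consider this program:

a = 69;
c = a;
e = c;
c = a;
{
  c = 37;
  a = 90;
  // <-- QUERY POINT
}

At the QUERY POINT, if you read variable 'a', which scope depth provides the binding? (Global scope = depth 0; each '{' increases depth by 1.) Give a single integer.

Answer: 1

Derivation:
Step 1: declare a=69 at depth 0
Step 2: declare c=(read a)=69 at depth 0
Step 3: declare e=(read c)=69 at depth 0
Step 4: declare c=(read a)=69 at depth 0
Step 5: enter scope (depth=1)
Step 6: declare c=37 at depth 1
Step 7: declare a=90 at depth 1
Visible at query point: a=90 c=37 e=69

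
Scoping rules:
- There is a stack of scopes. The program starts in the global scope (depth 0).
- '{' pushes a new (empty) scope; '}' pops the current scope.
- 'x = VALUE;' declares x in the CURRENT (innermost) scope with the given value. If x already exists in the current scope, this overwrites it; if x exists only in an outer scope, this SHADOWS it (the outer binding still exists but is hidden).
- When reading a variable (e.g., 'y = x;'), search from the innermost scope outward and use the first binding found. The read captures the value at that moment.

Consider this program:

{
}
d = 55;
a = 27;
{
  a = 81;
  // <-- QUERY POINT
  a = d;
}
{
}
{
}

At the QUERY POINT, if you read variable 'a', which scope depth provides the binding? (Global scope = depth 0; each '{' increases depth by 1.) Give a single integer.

Step 1: enter scope (depth=1)
Step 2: exit scope (depth=0)
Step 3: declare d=55 at depth 0
Step 4: declare a=27 at depth 0
Step 5: enter scope (depth=1)
Step 6: declare a=81 at depth 1
Visible at query point: a=81 d=55

Answer: 1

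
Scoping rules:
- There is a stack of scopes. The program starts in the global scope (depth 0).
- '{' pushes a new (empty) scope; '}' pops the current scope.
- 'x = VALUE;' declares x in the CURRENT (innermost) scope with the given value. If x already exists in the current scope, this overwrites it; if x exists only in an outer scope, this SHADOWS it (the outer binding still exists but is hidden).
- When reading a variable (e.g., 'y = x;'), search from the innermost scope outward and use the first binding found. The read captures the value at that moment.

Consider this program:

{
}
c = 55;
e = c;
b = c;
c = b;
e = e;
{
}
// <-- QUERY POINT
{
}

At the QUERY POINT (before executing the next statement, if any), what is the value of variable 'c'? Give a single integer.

Step 1: enter scope (depth=1)
Step 2: exit scope (depth=0)
Step 3: declare c=55 at depth 0
Step 4: declare e=(read c)=55 at depth 0
Step 5: declare b=(read c)=55 at depth 0
Step 6: declare c=(read b)=55 at depth 0
Step 7: declare e=(read e)=55 at depth 0
Step 8: enter scope (depth=1)
Step 9: exit scope (depth=0)
Visible at query point: b=55 c=55 e=55

Answer: 55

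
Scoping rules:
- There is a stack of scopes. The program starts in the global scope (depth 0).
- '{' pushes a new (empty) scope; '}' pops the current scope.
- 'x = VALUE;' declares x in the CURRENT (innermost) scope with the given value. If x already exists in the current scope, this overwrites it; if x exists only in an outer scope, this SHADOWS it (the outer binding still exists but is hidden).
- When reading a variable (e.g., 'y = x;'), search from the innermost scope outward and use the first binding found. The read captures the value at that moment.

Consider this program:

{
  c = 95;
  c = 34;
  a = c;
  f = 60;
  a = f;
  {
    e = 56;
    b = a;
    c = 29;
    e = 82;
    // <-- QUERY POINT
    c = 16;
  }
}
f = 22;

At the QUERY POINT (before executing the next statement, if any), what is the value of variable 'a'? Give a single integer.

Step 1: enter scope (depth=1)
Step 2: declare c=95 at depth 1
Step 3: declare c=34 at depth 1
Step 4: declare a=(read c)=34 at depth 1
Step 5: declare f=60 at depth 1
Step 6: declare a=(read f)=60 at depth 1
Step 7: enter scope (depth=2)
Step 8: declare e=56 at depth 2
Step 9: declare b=(read a)=60 at depth 2
Step 10: declare c=29 at depth 2
Step 11: declare e=82 at depth 2
Visible at query point: a=60 b=60 c=29 e=82 f=60

Answer: 60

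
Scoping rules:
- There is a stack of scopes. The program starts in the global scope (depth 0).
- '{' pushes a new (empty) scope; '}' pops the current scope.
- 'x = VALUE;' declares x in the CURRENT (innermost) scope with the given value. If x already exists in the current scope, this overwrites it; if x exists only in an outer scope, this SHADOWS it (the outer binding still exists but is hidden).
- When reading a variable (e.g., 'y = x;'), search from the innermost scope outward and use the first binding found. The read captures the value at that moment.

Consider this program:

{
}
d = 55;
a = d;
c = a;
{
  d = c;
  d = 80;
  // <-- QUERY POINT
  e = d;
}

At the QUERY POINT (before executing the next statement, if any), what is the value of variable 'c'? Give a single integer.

Step 1: enter scope (depth=1)
Step 2: exit scope (depth=0)
Step 3: declare d=55 at depth 0
Step 4: declare a=(read d)=55 at depth 0
Step 5: declare c=(read a)=55 at depth 0
Step 6: enter scope (depth=1)
Step 7: declare d=(read c)=55 at depth 1
Step 8: declare d=80 at depth 1
Visible at query point: a=55 c=55 d=80

Answer: 55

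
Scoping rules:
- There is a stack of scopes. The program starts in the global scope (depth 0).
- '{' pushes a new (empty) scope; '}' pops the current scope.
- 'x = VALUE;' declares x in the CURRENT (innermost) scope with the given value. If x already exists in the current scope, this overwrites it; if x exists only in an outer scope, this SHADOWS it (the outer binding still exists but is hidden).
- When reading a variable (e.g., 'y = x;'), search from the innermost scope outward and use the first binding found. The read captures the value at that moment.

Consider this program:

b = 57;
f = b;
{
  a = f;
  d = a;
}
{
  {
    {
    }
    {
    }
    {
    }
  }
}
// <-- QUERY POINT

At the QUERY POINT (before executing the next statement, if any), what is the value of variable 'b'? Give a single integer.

Step 1: declare b=57 at depth 0
Step 2: declare f=(read b)=57 at depth 0
Step 3: enter scope (depth=1)
Step 4: declare a=(read f)=57 at depth 1
Step 5: declare d=(read a)=57 at depth 1
Step 6: exit scope (depth=0)
Step 7: enter scope (depth=1)
Step 8: enter scope (depth=2)
Step 9: enter scope (depth=3)
Step 10: exit scope (depth=2)
Step 11: enter scope (depth=3)
Step 12: exit scope (depth=2)
Step 13: enter scope (depth=3)
Step 14: exit scope (depth=2)
Step 15: exit scope (depth=1)
Step 16: exit scope (depth=0)
Visible at query point: b=57 f=57

Answer: 57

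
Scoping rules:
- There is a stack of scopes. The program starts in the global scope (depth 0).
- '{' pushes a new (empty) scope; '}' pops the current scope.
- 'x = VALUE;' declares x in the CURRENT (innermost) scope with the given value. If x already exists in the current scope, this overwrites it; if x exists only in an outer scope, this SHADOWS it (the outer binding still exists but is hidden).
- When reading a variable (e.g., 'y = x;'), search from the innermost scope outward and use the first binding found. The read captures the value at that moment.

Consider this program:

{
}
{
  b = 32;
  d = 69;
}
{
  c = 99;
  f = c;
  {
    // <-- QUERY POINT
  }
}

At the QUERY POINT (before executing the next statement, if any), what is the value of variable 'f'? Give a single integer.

Step 1: enter scope (depth=1)
Step 2: exit scope (depth=0)
Step 3: enter scope (depth=1)
Step 4: declare b=32 at depth 1
Step 5: declare d=69 at depth 1
Step 6: exit scope (depth=0)
Step 7: enter scope (depth=1)
Step 8: declare c=99 at depth 1
Step 9: declare f=(read c)=99 at depth 1
Step 10: enter scope (depth=2)
Visible at query point: c=99 f=99

Answer: 99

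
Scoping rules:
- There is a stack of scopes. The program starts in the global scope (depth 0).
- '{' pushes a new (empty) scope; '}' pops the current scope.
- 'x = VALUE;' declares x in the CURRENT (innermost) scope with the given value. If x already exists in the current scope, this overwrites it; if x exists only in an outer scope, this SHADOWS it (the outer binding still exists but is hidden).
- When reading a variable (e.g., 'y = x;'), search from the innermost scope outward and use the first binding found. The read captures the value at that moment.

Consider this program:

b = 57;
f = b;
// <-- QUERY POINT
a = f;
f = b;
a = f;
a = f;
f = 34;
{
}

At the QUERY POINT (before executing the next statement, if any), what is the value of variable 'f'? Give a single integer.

Step 1: declare b=57 at depth 0
Step 2: declare f=(read b)=57 at depth 0
Visible at query point: b=57 f=57

Answer: 57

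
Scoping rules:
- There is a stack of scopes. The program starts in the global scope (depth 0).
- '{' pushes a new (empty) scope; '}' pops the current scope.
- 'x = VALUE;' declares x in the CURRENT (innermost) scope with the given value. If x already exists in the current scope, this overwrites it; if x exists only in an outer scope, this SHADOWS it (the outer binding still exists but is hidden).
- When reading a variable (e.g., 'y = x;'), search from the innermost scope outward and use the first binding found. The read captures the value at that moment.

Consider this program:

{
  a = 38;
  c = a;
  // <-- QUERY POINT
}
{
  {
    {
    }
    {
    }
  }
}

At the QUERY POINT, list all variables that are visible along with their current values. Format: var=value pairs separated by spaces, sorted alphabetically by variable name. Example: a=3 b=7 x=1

Step 1: enter scope (depth=1)
Step 2: declare a=38 at depth 1
Step 3: declare c=(read a)=38 at depth 1
Visible at query point: a=38 c=38

Answer: a=38 c=38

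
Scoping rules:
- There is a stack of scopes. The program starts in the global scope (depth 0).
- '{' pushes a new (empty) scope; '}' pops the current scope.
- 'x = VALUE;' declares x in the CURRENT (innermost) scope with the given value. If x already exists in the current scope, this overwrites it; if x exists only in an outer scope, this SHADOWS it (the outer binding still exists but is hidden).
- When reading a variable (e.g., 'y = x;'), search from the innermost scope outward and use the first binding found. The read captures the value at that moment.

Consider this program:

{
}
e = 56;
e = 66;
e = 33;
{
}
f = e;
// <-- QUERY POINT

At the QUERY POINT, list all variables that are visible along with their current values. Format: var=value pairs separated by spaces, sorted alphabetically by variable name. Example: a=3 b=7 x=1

Step 1: enter scope (depth=1)
Step 2: exit scope (depth=0)
Step 3: declare e=56 at depth 0
Step 4: declare e=66 at depth 0
Step 5: declare e=33 at depth 0
Step 6: enter scope (depth=1)
Step 7: exit scope (depth=0)
Step 8: declare f=(read e)=33 at depth 0
Visible at query point: e=33 f=33

Answer: e=33 f=33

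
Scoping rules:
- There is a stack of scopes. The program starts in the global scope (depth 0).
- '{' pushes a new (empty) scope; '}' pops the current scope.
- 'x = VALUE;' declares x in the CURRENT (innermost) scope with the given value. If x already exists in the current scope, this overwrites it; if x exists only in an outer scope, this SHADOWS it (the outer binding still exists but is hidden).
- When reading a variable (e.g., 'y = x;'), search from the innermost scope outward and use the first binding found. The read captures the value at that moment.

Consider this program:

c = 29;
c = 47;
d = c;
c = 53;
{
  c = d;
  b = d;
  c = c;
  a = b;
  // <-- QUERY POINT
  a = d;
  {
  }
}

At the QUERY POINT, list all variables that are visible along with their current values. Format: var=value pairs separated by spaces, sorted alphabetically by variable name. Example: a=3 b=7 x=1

Answer: a=47 b=47 c=47 d=47

Derivation:
Step 1: declare c=29 at depth 0
Step 2: declare c=47 at depth 0
Step 3: declare d=(read c)=47 at depth 0
Step 4: declare c=53 at depth 0
Step 5: enter scope (depth=1)
Step 6: declare c=(read d)=47 at depth 1
Step 7: declare b=(read d)=47 at depth 1
Step 8: declare c=(read c)=47 at depth 1
Step 9: declare a=(read b)=47 at depth 1
Visible at query point: a=47 b=47 c=47 d=47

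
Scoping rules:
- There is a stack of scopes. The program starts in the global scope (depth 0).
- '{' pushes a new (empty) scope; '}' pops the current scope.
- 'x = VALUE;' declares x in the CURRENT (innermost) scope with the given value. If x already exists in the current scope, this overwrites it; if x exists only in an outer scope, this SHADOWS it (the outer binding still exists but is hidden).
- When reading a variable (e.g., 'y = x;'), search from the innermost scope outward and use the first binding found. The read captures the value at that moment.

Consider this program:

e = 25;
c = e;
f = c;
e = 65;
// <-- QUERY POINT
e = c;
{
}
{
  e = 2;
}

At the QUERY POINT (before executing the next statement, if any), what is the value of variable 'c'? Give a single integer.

Step 1: declare e=25 at depth 0
Step 2: declare c=(read e)=25 at depth 0
Step 3: declare f=(read c)=25 at depth 0
Step 4: declare e=65 at depth 0
Visible at query point: c=25 e=65 f=25

Answer: 25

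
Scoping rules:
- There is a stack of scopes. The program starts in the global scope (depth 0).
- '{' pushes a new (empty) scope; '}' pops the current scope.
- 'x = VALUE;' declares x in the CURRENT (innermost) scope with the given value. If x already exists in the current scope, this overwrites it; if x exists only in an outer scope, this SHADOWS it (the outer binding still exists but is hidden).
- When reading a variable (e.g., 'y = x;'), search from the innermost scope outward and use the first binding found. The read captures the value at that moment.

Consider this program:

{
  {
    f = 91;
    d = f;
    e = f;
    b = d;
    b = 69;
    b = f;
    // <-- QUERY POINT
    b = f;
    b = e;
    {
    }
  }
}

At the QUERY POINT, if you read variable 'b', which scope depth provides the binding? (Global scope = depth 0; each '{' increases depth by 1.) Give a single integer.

Step 1: enter scope (depth=1)
Step 2: enter scope (depth=2)
Step 3: declare f=91 at depth 2
Step 4: declare d=(read f)=91 at depth 2
Step 5: declare e=(read f)=91 at depth 2
Step 6: declare b=(read d)=91 at depth 2
Step 7: declare b=69 at depth 2
Step 8: declare b=(read f)=91 at depth 2
Visible at query point: b=91 d=91 e=91 f=91

Answer: 2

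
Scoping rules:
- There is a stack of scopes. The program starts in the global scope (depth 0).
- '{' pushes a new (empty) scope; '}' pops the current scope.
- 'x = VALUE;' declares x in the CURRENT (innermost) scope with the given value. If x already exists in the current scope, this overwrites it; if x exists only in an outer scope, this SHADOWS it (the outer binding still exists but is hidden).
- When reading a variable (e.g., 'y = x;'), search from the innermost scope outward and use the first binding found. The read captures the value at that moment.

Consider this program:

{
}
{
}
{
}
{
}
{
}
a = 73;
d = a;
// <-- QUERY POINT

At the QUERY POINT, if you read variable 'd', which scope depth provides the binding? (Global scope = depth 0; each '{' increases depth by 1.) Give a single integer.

Step 1: enter scope (depth=1)
Step 2: exit scope (depth=0)
Step 3: enter scope (depth=1)
Step 4: exit scope (depth=0)
Step 5: enter scope (depth=1)
Step 6: exit scope (depth=0)
Step 7: enter scope (depth=1)
Step 8: exit scope (depth=0)
Step 9: enter scope (depth=1)
Step 10: exit scope (depth=0)
Step 11: declare a=73 at depth 0
Step 12: declare d=(read a)=73 at depth 0
Visible at query point: a=73 d=73

Answer: 0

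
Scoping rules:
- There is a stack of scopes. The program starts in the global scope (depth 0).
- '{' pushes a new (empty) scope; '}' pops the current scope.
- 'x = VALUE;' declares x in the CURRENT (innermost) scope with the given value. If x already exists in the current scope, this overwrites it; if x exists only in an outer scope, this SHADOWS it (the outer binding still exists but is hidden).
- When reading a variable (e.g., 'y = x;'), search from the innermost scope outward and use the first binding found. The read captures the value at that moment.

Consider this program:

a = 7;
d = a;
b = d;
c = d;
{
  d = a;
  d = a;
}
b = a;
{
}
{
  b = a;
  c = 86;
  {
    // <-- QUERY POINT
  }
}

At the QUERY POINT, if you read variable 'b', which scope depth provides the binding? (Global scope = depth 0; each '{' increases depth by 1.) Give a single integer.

Answer: 1

Derivation:
Step 1: declare a=7 at depth 0
Step 2: declare d=(read a)=7 at depth 0
Step 3: declare b=(read d)=7 at depth 0
Step 4: declare c=(read d)=7 at depth 0
Step 5: enter scope (depth=1)
Step 6: declare d=(read a)=7 at depth 1
Step 7: declare d=(read a)=7 at depth 1
Step 8: exit scope (depth=0)
Step 9: declare b=(read a)=7 at depth 0
Step 10: enter scope (depth=1)
Step 11: exit scope (depth=0)
Step 12: enter scope (depth=1)
Step 13: declare b=(read a)=7 at depth 1
Step 14: declare c=86 at depth 1
Step 15: enter scope (depth=2)
Visible at query point: a=7 b=7 c=86 d=7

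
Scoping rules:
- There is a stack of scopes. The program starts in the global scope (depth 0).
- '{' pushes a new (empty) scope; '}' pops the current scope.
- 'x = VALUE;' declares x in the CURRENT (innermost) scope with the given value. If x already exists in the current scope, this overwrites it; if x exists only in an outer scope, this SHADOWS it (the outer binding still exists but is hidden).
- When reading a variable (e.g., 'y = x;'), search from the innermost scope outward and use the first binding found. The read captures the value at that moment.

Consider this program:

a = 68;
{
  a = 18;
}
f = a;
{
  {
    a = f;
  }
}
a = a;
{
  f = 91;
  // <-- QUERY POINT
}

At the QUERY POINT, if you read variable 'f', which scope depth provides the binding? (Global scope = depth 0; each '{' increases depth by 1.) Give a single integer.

Step 1: declare a=68 at depth 0
Step 2: enter scope (depth=1)
Step 3: declare a=18 at depth 1
Step 4: exit scope (depth=0)
Step 5: declare f=(read a)=68 at depth 0
Step 6: enter scope (depth=1)
Step 7: enter scope (depth=2)
Step 8: declare a=(read f)=68 at depth 2
Step 9: exit scope (depth=1)
Step 10: exit scope (depth=0)
Step 11: declare a=(read a)=68 at depth 0
Step 12: enter scope (depth=1)
Step 13: declare f=91 at depth 1
Visible at query point: a=68 f=91

Answer: 1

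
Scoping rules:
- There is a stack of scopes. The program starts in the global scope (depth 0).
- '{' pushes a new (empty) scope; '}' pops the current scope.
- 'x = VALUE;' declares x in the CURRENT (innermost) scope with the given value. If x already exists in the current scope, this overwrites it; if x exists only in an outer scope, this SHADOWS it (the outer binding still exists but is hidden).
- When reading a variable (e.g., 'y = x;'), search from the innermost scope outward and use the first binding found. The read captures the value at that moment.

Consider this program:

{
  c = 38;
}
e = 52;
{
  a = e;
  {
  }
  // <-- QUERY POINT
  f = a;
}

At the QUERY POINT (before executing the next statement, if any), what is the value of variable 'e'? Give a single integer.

Step 1: enter scope (depth=1)
Step 2: declare c=38 at depth 1
Step 3: exit scope (depth=0)
Step 4: declare e=52 at depth 0
Step 5: enter scope (depth=1)
Step 6: declare a=(read e)=52 at depth 1
Step 7: enter scope (depth=2)
Step 8: exit scope (depth=1)
Visible at query point: a=52 e=52

Answer: 52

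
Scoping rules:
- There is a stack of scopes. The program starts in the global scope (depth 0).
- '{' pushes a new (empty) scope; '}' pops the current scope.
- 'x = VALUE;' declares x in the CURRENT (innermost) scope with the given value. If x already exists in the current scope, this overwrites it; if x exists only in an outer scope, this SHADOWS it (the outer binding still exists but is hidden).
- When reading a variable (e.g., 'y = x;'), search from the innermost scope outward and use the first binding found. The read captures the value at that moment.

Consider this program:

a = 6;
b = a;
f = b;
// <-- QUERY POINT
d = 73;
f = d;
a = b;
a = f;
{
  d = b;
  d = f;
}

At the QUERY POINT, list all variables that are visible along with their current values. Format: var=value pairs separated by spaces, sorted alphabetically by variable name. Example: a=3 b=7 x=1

Answer: a=6 b=6 f=6

Derivation:
Step 1: declare a=6 at depth 0
Step 2: declare b=(read a)=6 at depth 0
Step 3: declare f=(read b)=6 at depth 0
Visible at query point: a=6 b=6 f=6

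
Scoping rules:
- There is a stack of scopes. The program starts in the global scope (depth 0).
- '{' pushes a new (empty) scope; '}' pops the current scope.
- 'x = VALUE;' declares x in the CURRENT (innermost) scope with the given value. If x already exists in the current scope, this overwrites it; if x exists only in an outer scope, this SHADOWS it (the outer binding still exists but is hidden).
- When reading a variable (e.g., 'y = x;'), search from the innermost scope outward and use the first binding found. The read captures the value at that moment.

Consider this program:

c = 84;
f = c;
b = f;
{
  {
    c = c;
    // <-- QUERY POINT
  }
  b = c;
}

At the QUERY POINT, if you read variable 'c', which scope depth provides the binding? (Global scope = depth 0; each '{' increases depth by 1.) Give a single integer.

Answer: 2

Derivation:
Step 1: declare c=84 at depth 0
Step 2: declare f=(read c)=84 at depth 0
Step 3: declare b=(read f)=84 at depth 0
Step 4: enter scope (depth=1)
Step 5: enter scope (depth=2)
Step 6: declare c=(read c)=84 at depth 2
Visible at query point: b=84 c=84 f=84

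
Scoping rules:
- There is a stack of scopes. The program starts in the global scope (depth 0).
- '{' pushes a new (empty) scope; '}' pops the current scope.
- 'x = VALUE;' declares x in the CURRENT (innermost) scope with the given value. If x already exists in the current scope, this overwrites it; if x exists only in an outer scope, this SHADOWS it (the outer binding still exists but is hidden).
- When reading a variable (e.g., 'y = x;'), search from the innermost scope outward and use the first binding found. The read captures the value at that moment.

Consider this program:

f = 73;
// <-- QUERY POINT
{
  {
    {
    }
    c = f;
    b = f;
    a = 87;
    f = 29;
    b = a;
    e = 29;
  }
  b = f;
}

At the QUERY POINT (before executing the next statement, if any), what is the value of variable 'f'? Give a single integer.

Answer: 73

Derivation:
Step 1: declare f=73 at depth 0
Visible at query point: f=73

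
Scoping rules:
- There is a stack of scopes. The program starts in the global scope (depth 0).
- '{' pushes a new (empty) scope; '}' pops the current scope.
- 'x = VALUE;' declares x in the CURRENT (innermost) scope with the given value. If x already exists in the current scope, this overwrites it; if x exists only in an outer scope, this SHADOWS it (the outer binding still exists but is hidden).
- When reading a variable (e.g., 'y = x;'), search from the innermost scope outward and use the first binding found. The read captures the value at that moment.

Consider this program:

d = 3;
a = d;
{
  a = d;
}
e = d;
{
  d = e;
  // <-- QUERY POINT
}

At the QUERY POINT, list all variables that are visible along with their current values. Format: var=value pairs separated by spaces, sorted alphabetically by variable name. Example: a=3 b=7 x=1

Step 1: declare d=3 at depth 0
Step 2: declare a=(read d)=3 at depth 0
Step 3: enter scope (depth=1)
Step 4: declare a=(read d)=3 at depth 1
Step 5: exit scope (depth=0)
Step 6: declare e=(read d)=3 at depth 0
Step 7: enter scope (depth=1)
Step 8: declare d=(read e)=3 at depth 1
Visible at query point: a=3 d=3 e=3

Answer: a=3 d=3 e=3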